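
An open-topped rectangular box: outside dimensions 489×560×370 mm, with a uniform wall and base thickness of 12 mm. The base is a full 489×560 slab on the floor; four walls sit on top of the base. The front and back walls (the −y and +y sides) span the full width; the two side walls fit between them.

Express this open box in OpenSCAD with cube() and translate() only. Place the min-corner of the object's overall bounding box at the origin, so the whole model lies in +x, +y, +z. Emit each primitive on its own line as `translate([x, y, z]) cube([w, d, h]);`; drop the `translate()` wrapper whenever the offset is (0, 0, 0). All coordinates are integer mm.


cube([489, 560, 12]);
translate([0, 0, 12]) cube([489, 12, 358]);
translate([0, 548, 12]) cube([489, 12, 358]);
translate([0, 12, 12]) cube([12, 536, 358]);
translate([477, 12, 12]) cube([12, 536, 358]);


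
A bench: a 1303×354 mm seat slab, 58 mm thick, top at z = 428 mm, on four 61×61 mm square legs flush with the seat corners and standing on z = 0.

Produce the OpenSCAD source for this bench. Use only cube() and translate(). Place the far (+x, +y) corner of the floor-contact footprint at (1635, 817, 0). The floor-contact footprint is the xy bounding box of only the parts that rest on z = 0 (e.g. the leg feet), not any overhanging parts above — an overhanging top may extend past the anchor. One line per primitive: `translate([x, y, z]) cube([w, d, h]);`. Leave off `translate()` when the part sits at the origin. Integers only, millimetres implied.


translate([332, 463, 370]) cube([1303, 354, 58]);
translate([332, 463, 0]) cube([61, 61, 370]);
translate([332, 756, 0]) cube([61, 61, 370]);
translate([1574, 463, 0]) cube([61, 61, 370]);
translate([1574, 756, 0]) cube([61, 61, 370]);


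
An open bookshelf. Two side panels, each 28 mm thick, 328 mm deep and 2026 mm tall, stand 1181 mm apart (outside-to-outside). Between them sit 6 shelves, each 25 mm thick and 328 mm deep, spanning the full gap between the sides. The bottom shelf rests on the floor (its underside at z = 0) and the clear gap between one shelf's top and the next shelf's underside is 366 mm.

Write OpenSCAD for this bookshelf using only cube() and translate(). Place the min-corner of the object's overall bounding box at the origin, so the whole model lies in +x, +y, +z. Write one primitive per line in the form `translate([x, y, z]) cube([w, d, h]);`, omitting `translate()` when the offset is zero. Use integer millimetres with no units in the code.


cube([28, 328, 2026]);
translate([1153, 0, 0]) cube([28, 328, 2026]);
translate([28, 0, 0]) cube([1125, 328, 25]);
translate([28, 0, 391]) cube([1125, 328, 25]);
translate([28, 0, 782]) cube([1125, 328, 25]);
translate([28, 0, 1173]) cube([1125, 328, 25]);
translate([28, 0, 1564]) cube([1125, 328, 25]);
translate([28, 0, 1955]) cube([1125, 328, 25]);


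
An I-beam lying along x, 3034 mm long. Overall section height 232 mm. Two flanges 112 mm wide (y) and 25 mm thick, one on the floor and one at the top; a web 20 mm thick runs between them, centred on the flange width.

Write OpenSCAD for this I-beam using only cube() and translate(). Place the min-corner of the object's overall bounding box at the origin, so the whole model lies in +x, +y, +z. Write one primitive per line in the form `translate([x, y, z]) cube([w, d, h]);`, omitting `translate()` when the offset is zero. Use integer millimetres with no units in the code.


cube([3034, 112, 25]);
translate([0, 46, 25]) cube([3034, 20, 182]);
translate([0, 0, 207]) cube([3034, 112, 25]);


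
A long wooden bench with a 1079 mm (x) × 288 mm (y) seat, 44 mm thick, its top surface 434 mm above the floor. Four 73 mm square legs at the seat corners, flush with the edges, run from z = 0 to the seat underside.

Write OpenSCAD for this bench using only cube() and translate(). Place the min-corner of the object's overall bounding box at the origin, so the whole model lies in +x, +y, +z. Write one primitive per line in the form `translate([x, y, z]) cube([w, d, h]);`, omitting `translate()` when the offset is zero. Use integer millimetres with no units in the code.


translate([0, 0, 390]) cube([1079, 288, 44]);
cube([73, 73, 390]);
translate([0, 215, 0]) cube([73, 73, 390]);
translate([1006, 0, 0]) cube([73, 73, 390]);
translate([1006, 215, 0]) cube([73, 73, 390]);


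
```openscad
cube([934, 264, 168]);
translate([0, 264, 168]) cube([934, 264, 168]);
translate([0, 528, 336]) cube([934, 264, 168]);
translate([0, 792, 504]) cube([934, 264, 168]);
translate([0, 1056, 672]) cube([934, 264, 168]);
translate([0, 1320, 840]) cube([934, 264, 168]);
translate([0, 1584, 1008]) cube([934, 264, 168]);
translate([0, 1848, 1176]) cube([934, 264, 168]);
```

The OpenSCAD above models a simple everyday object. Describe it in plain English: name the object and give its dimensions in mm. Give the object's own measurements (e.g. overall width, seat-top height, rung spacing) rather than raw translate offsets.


A straight staircase of 8 solid steps. Each step is 934 mm wide (x), 264 mm deep (y, the going) and 168 mm tall (the rise). The first step rests on the floor; each subsequent step sits one going further in +y and one rise higher in +z, directly behind and above the previous step with no overlap.


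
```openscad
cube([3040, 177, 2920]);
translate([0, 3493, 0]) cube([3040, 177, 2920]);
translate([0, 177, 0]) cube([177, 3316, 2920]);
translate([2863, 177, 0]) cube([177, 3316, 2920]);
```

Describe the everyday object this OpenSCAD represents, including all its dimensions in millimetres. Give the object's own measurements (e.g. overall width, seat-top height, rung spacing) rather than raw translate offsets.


The wall frame of a small rectangular building: four walls, each 2920 mm tall and 177 mm thick, enclosing a footprint 3040 mm (x) by 3670 mm (y) outside-to-outside, with no floor or roof. The front and back walls (the −y and +y sides) span the full width; the two side walls fit between them.


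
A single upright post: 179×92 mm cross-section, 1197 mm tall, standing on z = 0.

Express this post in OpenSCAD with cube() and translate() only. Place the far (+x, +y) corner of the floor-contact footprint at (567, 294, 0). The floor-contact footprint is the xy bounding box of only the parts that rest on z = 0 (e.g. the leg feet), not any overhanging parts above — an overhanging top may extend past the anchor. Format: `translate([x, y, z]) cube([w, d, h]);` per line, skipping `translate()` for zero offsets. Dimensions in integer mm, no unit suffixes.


translate([388, 202, 0]) cube([179, 92, 1197]);


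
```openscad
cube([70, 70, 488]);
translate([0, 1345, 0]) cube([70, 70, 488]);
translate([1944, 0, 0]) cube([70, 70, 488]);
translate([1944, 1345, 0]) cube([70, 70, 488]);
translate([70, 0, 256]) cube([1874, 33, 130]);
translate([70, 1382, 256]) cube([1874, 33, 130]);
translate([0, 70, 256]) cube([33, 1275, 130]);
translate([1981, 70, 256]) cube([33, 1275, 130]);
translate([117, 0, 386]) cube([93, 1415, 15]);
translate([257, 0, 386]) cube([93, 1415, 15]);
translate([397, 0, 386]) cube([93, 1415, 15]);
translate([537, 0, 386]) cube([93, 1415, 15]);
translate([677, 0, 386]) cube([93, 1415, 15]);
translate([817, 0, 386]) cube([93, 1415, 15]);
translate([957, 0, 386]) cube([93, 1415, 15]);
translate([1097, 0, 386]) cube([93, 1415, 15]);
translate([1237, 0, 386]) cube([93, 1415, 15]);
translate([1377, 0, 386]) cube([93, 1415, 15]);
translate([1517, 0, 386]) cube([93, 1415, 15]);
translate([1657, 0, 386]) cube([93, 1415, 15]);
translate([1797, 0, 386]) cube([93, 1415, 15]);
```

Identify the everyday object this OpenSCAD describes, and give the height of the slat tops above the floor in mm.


A bed frame. The slat-top height is 401 mm.

Four posts, four rails, and a row of slats — a bed frame. Slats sit on the rails at z = 256 + 130 = 386; with slat thickness 15, the top is 401 mm.


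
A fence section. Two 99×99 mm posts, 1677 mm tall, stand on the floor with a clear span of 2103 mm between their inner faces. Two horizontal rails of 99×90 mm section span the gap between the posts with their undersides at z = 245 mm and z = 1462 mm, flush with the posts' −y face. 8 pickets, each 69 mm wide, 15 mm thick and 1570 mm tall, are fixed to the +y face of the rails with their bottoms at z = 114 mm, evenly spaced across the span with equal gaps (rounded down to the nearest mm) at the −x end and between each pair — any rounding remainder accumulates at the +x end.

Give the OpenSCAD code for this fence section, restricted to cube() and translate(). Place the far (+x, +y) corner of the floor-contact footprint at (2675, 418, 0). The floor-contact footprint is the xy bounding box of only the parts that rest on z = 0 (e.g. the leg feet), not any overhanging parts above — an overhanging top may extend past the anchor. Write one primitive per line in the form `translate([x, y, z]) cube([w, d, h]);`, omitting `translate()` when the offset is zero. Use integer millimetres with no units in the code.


translate([374, 319, 0]) cube([99, 99, 1677]);
translate([2576, 319, 0]) cube([99, 99, 1677]);
translate([473, 319, 245]) cube([2103, 99, 90]);
translate([473, 319, 1462]) cube([2103, 99, 90]);
translate([645, 418, 114]) cube([69, 15, 1570]);
translate([886, 418, 114]) cube([69, 15, 1570]);
translate([1127, 418, 114]) cube([69, 15, 1570]);
translate([1368, 418, 114]) cube([69, 15, 1570]);
translate([1609, 418, 114]) cube([69, 15, 1570]);
translate([1850, 418, 114]) cube([69, 15, 1570]);
translate([2091, 418, 114]) cube([69, 15, 1570]);
translate([2332, 418, 114]) cube([69, 15, 1570]);


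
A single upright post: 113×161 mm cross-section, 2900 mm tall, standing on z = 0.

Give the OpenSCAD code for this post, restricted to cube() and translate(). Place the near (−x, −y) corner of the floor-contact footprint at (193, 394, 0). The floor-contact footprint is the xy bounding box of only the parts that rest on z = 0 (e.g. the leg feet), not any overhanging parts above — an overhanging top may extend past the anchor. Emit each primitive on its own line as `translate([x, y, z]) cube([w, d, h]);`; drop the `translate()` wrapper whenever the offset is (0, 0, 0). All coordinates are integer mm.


translate([193, 394, 0]) cube([113, 161, 2900]);


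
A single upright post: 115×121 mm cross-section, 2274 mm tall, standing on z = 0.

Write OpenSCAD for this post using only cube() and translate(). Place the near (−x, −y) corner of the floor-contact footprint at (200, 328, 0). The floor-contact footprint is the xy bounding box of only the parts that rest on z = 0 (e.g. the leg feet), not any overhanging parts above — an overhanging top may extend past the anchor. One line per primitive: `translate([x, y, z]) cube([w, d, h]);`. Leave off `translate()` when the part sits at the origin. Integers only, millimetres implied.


translate([200, 328, 0]) cube([115, 121, 2274]);


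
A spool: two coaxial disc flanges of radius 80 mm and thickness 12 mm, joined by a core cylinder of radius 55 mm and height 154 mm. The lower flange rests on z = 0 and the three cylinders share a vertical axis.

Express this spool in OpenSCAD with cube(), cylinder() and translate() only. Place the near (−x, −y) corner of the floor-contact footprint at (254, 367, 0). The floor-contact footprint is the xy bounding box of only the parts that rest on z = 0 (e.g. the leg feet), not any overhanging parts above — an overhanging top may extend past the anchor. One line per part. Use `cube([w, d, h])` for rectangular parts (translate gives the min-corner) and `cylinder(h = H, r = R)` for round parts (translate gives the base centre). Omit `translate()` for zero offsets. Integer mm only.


translate([334, 447, 0]) cylinder(h = 12, r = 80);
translate([334, 447, 12]) cylinder(h = 154, r = 55);
translate([334, 447, 166]) cylinder(h = 12, r = 80);


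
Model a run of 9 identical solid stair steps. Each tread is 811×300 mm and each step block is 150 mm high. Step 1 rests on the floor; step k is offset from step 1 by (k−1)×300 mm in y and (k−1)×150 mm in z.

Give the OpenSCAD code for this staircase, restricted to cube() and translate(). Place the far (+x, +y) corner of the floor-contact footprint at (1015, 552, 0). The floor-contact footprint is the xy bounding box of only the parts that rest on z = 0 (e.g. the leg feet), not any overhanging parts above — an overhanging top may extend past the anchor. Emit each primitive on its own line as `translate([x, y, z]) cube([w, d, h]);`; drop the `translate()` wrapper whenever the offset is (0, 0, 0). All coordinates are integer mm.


translate([204, 252, 0]) cube([811, 300, 150]);
translate([204, 552, 150]) cube([811, 300, 150]);
translate([204, 852, 300]) cube([811, 300, 150]);
translate([204, 1152, 450]) cube([811, 300, 150]);
translate([204, 1452, 600]) cube([811, 300, 150]);
translate([204, 1752, 750]) cube([811, 300, 150]);
translate([204, 2052, 900]) cube([811, 300, 150]);
translate([204, 2352, 1050]) cube([811, 300, 150]);
translate([204, 2652, 1200]) cube([811, 300, 150]);


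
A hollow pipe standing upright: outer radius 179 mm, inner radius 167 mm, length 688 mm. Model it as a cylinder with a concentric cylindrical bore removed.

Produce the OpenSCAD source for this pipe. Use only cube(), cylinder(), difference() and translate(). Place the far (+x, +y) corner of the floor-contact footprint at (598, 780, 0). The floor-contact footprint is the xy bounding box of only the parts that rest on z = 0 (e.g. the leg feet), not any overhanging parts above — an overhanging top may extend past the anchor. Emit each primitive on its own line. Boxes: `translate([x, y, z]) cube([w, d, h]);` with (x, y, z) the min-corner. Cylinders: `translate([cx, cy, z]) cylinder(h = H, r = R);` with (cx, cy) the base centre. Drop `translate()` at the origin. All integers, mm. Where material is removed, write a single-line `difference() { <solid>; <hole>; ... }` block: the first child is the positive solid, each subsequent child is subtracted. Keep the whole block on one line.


difference() { translate([419, 601, 0]) cylinder(h = 688, r = 179); translate([419, 601, 0]) cylinder(h = 688, r = 167); }


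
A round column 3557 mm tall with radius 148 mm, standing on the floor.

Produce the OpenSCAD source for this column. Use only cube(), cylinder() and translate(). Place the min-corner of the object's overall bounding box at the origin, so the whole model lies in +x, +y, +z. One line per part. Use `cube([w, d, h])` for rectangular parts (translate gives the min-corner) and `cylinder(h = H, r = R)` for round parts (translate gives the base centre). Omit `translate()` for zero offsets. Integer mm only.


translate([148, 148, 0]) cylinder(h = 3557, r = 148);


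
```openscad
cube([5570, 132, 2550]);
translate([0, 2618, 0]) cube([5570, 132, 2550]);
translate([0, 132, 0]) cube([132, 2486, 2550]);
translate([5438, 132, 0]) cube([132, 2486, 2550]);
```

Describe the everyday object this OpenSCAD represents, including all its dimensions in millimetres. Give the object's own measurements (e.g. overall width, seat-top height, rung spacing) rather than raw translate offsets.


The wall frame of a small rectangular building: four walls, each 2550 mm tall and 132 mm thick, enclosing a footprint 5570 mm (x) by 2750 mm (y) outside-to-outside, with no floor or roof. The front and back walls (the −y and +y sides) span the full width; the two side walls fit between them.


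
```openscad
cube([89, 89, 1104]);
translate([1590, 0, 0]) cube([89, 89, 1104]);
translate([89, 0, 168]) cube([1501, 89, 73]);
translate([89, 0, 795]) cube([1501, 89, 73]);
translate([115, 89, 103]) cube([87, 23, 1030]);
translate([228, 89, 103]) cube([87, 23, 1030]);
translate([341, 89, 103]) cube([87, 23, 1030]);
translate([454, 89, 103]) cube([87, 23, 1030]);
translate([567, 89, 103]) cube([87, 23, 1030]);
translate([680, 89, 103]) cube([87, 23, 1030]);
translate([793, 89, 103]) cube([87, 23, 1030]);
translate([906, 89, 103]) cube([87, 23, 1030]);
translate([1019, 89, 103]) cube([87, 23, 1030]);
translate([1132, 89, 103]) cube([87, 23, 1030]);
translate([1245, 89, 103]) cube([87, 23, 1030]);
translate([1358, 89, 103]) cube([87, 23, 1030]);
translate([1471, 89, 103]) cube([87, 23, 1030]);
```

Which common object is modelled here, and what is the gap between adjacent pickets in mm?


A fence section. The picket gap is 26 mm.

Two posts, two rails, 13 pickets — a fence section. Span 1501 mm holds 13 pickets of 87 mm with 14 equal gaps: ⌊(1501 − 13·87) / 14⌋ = 26 mm.


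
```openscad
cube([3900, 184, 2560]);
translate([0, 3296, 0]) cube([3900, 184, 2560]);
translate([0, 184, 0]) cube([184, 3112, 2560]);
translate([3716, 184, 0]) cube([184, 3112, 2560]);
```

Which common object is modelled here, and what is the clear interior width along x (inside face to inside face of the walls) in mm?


A house (or room) frame. The interior width is 3532 mm.

Four 2560 mm walls enclosing a rectangle with no floor or roof — a room or house frame. Outside width is 3900 mm and wall thickness is 184 mm, so the interior width is 3900 − 2 × 184 = 3532 mm.


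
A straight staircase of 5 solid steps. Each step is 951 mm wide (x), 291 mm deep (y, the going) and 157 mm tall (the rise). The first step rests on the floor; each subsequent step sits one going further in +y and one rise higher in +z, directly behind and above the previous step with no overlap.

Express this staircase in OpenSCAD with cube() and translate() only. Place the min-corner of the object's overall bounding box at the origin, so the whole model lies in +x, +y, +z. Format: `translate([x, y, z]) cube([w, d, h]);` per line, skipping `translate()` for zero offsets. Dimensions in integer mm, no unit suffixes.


cube([951, 291, 157]);
translate([0, 291, 157]) cube([951, 291, 157]);
translate([0, 582, 314]) cube([951, 291, 157]);
translate([0, 873, 471]) cube([951, 291, 157]);
translate([0, 1164, 628]) cube([951, 291, 157]);


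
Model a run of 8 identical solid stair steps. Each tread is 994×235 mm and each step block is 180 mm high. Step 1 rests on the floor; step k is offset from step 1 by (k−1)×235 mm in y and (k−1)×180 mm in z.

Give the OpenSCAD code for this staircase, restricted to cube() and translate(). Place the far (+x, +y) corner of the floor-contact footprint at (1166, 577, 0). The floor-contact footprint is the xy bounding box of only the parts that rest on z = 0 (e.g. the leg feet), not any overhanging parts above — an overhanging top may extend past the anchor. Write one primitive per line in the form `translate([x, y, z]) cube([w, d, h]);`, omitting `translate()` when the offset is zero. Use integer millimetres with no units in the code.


translate([172, 342, 0]) cube([994, 235, 180]);
translate([172, 577, 180]) cube([994, 235, 180]);
translate([172, 812, 360]) cube([994, 235, 180]);
translate([172, 1047, 540]) cube([994, 235, 180]);
translate([172, 1282, 720]) cube([994, 235, 180]);
translate([172, 1517, 900]) cube([994, 235, 180]);
translate([172, 1752, 1080]) cube([994, 235, 180]);
translate([172, 1987, 1260]) cube([994, 235, 180]);


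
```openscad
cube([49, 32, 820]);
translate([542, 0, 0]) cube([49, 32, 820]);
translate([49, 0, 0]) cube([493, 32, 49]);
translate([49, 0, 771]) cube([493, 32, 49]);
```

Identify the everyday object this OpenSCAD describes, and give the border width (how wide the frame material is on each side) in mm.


A picture frame. The border width is 49 mm.

Four thin pieces enclosing a rectangular opening — a picture frame. The two full-height stiles are 820 mm tall; the top rail sits at z = 771 and is 49 mm tall, so the border above the opening is 820 − 771 = 49 mm, matching the stile x-width.


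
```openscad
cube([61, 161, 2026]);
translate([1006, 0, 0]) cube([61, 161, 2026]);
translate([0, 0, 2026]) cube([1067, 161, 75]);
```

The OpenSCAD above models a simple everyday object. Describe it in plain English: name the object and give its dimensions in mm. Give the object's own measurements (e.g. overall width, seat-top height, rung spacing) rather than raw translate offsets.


A door frame. The clear opening is 945 mm wide and 2026 mm high. Two 61 mm wide jambs, 161 mm deep, stand either side of the opening from the floor to the top of the opening. A 75 mm thick head sits across the top of both jambs, spanning the full outside width of the frame.


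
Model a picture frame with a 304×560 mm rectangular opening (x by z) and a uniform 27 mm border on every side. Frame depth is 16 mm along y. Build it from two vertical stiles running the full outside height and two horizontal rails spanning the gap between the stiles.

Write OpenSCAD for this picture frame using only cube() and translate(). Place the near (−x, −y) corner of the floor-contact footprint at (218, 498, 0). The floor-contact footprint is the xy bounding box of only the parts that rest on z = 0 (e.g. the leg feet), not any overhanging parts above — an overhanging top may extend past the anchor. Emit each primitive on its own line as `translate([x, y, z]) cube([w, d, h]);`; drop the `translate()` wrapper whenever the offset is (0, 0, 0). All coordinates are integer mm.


translate([218, 498, 0]) cube([27, 16, 614]);
translate([549, 498, 0]) cube([27, 16, 614]);
translate([245, 498, 0]) cube([304, 16, 27]);
translate([245, 498, 587]) cube([304, 16, 27]);


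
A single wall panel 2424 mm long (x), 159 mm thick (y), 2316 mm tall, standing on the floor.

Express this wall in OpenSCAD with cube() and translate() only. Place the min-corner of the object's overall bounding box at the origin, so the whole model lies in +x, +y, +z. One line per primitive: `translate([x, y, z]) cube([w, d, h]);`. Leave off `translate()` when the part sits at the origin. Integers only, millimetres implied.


cube([2424, 159, 2316]);


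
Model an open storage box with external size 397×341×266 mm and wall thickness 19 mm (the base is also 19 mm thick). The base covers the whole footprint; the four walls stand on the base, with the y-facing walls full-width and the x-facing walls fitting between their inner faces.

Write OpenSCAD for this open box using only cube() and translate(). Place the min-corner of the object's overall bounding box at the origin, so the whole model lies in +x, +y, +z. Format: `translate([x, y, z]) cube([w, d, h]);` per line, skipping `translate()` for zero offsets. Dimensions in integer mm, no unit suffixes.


cube([397, 341, 19]);
translate([0, 0, 19]) cube([397, 19, 247]);
translate([0, 322, 19]) cube([397, 19, 247]);
translate([0, 19, 19]) cube([19, 303, 247]);
translate([378, 19, 19]) cube([19, 303, 247]);


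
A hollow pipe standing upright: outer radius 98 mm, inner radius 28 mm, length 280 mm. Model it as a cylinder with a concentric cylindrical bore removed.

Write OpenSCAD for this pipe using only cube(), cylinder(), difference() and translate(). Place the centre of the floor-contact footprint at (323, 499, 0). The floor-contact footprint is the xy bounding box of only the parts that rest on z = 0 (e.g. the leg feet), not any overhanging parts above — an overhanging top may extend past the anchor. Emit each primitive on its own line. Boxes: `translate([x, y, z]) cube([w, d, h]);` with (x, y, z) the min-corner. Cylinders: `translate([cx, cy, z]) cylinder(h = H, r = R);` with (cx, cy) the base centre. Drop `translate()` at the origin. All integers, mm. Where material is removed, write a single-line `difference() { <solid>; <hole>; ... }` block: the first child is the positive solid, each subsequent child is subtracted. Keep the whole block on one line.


difference() { translate([323, 499, 0]) cylinder(h = 280, r = 98); translate([323, 499, 0]) cylinder(h = 280, r = 28); }


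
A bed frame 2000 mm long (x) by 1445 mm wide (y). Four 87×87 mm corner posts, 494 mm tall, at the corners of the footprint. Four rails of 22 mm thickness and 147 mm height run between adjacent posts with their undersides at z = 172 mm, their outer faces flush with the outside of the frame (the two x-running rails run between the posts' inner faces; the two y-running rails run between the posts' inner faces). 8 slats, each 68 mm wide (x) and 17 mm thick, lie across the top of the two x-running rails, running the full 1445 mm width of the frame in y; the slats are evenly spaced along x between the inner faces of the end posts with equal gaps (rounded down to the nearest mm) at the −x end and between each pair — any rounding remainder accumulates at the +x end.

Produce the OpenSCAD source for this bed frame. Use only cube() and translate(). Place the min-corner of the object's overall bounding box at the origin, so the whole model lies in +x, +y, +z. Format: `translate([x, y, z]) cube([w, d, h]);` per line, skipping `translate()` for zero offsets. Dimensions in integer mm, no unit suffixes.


cube([87, 87, 494]);
translate([0, 1358, 0]) cube([87, 87, 494]);
translate([1913, 0, 0]) cube([87, 87, 494]);
translate([1913, 1358, 0]) cube([87, 87, 494]);
translate([87, 0, 172]) cube([1826, 22, 147]);
translate([87, 1423, 172]) cube([1826, 22, 147]);
translate([0, 87, 172]) cube([22, 1271, 147]);
translate([1978, 87, 172]) cube([22, 1271, 147]);
translate([229, 0, 319]) cube([68, 1445, 17]);
translate([439, 0, 319]) cube([68, 1445, 17]);
translate([649, 0, 319]) cube([68, 1445, 17]);
translate([859, 0, 319]) cube([68, 1445, 17]);
translate([1069, 0, 319]) cube([68, 1445, 17]);
translate([1279, 0, 319]) cube([68, 1445, 17]);
translate([1489, 0, 319]) cube([68, 1445, 17]);
translate([1699, 0, 319]) cube([68, 1445, 17]);


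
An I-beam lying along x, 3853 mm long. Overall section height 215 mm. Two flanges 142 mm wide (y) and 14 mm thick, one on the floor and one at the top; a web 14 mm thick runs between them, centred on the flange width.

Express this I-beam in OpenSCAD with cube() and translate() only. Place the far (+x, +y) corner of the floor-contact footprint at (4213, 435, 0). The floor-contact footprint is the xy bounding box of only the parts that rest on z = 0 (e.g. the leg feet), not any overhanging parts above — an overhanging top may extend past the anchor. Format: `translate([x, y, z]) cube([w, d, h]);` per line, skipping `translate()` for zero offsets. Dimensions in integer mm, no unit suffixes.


translate([360, 293, 0]) cube([3853, 142, 14]);
translate([360, 357, 14]) cube([3853, 14, 187]);
translate([360, 293, 201]) cube([3853, 142, 14]);


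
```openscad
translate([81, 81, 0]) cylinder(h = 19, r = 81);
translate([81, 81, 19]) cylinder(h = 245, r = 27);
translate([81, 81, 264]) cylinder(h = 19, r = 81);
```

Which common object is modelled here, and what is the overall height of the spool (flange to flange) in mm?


A spool. The overall height is 283 mm.

Three coaxial cylinders, large–small–large — a spool. Two 19 mm flanges and a 245 mm core give 19 + 245 + 19 = 283 mm.


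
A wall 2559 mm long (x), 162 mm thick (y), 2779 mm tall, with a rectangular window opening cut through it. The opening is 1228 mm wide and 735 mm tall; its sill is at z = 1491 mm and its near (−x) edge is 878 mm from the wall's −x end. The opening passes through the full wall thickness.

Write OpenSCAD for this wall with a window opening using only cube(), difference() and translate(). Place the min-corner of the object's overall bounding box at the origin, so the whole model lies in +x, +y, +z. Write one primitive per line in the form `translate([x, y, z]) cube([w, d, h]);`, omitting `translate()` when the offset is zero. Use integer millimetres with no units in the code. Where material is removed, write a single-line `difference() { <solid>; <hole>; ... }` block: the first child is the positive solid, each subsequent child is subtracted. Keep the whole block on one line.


difference() { cube([2559, 162, 2779]); translate([878, 0, 1491]) cube([1228, 162, 735]); }


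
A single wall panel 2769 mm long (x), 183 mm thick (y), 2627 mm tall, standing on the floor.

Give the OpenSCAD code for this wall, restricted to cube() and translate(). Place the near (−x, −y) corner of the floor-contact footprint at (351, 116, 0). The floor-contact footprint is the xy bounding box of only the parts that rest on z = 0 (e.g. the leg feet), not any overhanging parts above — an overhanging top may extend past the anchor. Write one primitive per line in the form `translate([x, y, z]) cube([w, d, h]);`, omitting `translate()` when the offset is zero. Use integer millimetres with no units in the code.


translate([351, 116, 0]) cube([2769, 183, 2627]);


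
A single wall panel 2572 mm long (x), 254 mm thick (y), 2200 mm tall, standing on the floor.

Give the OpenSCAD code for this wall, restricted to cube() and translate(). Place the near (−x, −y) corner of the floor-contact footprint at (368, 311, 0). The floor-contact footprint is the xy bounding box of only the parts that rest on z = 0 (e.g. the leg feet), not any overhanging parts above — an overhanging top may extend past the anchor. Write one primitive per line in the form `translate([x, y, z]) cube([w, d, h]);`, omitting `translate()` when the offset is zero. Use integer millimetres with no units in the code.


translate([368, 311, 0]) cube([2572, 254, 2200]);


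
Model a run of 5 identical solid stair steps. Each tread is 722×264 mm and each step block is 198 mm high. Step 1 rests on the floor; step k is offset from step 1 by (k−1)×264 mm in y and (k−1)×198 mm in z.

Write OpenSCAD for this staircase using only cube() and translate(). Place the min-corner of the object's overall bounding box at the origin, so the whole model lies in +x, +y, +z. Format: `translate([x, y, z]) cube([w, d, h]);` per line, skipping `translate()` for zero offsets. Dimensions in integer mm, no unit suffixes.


cube([722, 264, 198]);
translate([0, 264, 198]) cube([722, 264, 198]);
translate([0, 528, 396]) cube([722, 264, 198]);
translate([0, 792, 594]) cube([722, 264, 198]);
translate([0, 1056, 792]) cube([722, 264, 198]);


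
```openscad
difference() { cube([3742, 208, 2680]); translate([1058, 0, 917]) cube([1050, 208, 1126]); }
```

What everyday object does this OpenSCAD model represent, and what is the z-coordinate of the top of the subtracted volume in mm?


A wall with a window opening. The window head height is 2043 mm.

A wall with a rectangular opening subtracted — a window. Sill at z = 917, opening 1126 mm tall, so the head is at 917 + 1126 = 2043 mm.


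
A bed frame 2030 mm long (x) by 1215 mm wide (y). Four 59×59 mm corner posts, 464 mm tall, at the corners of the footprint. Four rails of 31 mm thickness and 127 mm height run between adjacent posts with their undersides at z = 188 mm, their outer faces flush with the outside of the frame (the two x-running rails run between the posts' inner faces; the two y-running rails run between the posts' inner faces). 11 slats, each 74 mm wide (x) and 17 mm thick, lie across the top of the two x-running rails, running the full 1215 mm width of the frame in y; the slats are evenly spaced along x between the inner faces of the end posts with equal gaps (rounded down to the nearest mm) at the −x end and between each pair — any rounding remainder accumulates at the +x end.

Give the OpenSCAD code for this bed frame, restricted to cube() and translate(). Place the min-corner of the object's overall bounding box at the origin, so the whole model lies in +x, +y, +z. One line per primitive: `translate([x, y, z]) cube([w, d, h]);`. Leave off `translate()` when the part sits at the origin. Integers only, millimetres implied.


cube([59, 59, 464]);
translate([0, 1156, 0]) cube([59, 59, 464]);
translate([1971, 0, 0]) cube([59, 59, 464]);
translate([1971, 1156, 0]) cube([59, 59, 464]);
translate([59, 0, 188]) cube([1912, 31, 127]);
translate([59, 1184, 188]) cube([1912, 31, 127]);
translate([0, 59, 188]) cube([31, 1097, 127]);
translate([1999, 59, 188]) cube([31, 1097, 127]);
translate([150, 0, 315]) cube([74, 1215, 17]);
translate([315, 0, 315]) cube([74, 1215, 17]);
translate([480, 0, 315]) cube([74, 1215, 17]);
translate([645, 0, 315]) cube([74, 1215, 17]);
translate([810, 0, 315]) cube([74, 1215, 17]);
translate([975, 0, 315]) cube([74, 1215, 17]);
translate([1140, 0, 315]) cube([74, 1215, 17]);
translate([1305, 0, 315]) cube([74, 1215, 17]);
translate([1470, 0, 315]) cube([74, 1215, 17]);
translate([1635, 0, 315]) cube([74, 1215, 17]);
translate([1800, 0, 315]) cube([74, 1215, 17]);


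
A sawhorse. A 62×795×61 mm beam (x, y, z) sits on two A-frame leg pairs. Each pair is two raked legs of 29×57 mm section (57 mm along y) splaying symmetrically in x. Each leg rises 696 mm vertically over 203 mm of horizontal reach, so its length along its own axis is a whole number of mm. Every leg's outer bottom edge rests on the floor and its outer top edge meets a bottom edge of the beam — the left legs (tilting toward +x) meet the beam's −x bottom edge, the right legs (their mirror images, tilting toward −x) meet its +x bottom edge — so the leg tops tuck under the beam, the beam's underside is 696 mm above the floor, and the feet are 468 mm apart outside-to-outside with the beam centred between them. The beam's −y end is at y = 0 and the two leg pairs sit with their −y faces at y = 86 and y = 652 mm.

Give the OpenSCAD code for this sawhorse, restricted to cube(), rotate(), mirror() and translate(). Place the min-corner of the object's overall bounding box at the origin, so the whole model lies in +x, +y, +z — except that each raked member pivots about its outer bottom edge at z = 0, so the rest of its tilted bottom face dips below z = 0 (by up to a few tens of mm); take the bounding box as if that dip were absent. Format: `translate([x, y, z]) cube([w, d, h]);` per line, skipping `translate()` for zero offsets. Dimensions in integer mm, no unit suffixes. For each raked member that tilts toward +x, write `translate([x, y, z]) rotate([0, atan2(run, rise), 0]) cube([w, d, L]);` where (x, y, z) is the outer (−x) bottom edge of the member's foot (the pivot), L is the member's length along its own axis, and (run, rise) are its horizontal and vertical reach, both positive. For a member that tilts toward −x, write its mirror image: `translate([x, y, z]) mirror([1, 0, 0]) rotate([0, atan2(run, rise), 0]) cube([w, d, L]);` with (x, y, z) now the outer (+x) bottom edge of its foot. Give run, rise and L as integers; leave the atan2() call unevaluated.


translate([203, 0, 696]) cube([62, 795, 61]);
translate([0, 86, 0]) rotate([0, atan2(203, 696), 0]) cube([29, 57, 725]);
translate([468, 86, 0]) mirror([1, 0, 0]) rotate([0, atan2(203, 696), 0]) cube([29, 57, 725]);
translate([0, 652, 0]) rotate([0, atan2(203, 696), 0]) cube([29, 57, 725]);
translate([468, 652, 0]) mirror([1, 0, 0]) rotate([0, atan2(203, 696), 0]) cube([29, 57, 725]);


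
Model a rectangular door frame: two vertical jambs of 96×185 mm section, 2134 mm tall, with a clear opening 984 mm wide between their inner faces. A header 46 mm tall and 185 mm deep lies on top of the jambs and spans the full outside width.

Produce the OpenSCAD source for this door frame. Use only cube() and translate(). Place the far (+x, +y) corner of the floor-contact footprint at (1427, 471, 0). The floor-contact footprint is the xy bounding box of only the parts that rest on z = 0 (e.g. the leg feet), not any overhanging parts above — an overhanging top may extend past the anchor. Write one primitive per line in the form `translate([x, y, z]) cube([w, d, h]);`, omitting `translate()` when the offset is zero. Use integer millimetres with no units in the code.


translate([251, 286, 0]) cube([96, 185, 2134]);
translate([1331, 286, 0]) cube([96, 185, 2134]);
translate([251, 286, 2134]) cube([1176, 185, 46]);


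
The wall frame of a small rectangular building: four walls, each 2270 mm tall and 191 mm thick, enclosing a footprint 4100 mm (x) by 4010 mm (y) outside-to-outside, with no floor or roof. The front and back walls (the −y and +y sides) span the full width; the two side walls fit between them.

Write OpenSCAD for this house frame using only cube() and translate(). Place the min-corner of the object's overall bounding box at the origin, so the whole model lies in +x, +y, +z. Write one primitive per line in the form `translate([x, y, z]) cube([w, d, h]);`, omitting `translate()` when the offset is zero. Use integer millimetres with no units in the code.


cube([4100, 191, 2270]);
translate([0, 3819, 0]) cube([4100, 191, 2270]);
translate([0, 191, 0]) cube([191, 3628, 2270]);
translate([3909, 191, 0]) cube([191, 3628, 2270]);


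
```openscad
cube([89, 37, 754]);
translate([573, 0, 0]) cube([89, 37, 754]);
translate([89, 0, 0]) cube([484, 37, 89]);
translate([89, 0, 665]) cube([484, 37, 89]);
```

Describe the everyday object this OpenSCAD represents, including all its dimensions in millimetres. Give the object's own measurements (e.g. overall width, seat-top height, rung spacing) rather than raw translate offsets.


A rectangular picture frame lying in the x–z plane (depth along y). The opening is 484 mm wide (x) by 576 mm tall (z), surrounded by a border 89 mm wide on all four sides. The frame is 37 mm deep and is made of two full-height vertical stiles with two horizontal rails fitted between them.


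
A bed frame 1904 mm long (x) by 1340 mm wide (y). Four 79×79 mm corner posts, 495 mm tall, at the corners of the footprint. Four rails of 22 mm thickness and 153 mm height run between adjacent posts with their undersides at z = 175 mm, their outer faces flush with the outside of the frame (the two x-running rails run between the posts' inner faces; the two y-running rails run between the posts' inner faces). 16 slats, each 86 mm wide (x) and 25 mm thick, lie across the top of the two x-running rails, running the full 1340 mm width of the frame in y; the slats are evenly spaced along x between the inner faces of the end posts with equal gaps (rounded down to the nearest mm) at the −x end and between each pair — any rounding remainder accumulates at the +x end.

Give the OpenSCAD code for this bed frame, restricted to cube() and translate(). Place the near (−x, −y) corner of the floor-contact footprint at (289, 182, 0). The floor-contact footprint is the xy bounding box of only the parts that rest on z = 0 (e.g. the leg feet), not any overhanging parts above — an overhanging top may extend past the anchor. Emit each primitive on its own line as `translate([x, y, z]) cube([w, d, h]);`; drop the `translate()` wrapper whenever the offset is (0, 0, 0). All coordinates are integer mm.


translate([289, 182, 0]) cube([79, 79, 495]);
translate([289, 1443, 0]) cube([79, 79, 495]);
translate([2114, 182, 0]) cube([79, 79, 495]);
translate([2114, 1443, 0]) cube([79, 79, 495]);
translate([368, 182, 175]) cube([1746, 22, 153]);
translate([368, 1500, 175]) cube([1746, 22, 153]);
translate([289, 261, 175]) cube([22, 1182, 153]);
translate([2171, 261, 175]) cube([22, 1182, 153]);
translate([389, 182, 328]) cube([86, 1340, 25]);
translate([496, 182, 328]) cube([86, 1340, 25]);
translate([603, 182, 328]) cube([86, 1340, 25]);
translate([710, 182, 328]) cube([86, 1340, 25]);
translate([817, 182, 328]) cube([86, 1340, 25]);
translate([924, 182, 328]) cube([86, 1340, 25]);
translate([1031, 182, 328]) cube([86, 1340, 25]);
translate([1138, 182, 328]) cube([86, 1340, 25]);
translate([1245, 182, 328]) cube([86, 1340, 25]);
translate([1352, 182, 328]) cube([86, 1340, 25]);
translate([1459, 182, 328]) cube([86, 1340, 25]);
translate([1566, 182, 328]) cube([86, 1340, 25]);
translate([1673, 182, 328]) cube([86, 1340, 25]);
translate([1780, 182, 328]) cube([86, 1340, 25]);
translate([1887, 182, 328]) cube([86, 1340, 25]);
translate([1994, 182, 328]) cube([86, 1340, 25]);


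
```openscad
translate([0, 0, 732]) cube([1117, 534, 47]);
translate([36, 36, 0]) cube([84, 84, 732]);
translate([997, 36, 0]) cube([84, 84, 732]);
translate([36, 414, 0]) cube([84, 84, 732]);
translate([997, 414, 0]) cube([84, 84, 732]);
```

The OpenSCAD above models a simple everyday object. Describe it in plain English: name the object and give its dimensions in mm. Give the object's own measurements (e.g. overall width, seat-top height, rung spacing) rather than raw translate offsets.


A rectangular dining table. The top is 1117×534×47 mm with its upper surface at z = 779 mm. It stands on four 84×84 mm square legs, each inset 36 mm from the nearest pair of top edges, running from the floor to the underside of the top.
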